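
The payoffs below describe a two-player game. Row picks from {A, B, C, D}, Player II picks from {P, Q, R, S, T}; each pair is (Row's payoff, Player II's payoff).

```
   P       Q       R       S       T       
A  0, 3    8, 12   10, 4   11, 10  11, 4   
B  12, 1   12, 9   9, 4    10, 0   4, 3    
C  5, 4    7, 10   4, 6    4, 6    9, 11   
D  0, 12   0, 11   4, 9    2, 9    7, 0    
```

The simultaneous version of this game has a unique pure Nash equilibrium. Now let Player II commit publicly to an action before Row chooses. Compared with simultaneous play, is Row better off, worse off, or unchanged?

worse off

Work backward from Row's decision.
- P: BR = B, leader payoff 1.
- Q: BR = B, leader payoff 9.
- R: BR = A, leader payoff 4.
- S: BR = A, leader payoff 10.
- T: BR = A, leader payoff 4.
Player II's induced payoffs are 1, 9, 4, 10, 4, so Player II commits to S. Subgame-perfect outcome: (A, S) with payoffs (11, 10).
For the simultaneous game, intersect best replies.
Row's best replies: P→B; Q→B; R→A; S→A; T→A.
Player II's best replies: A→Q; B→Q; C→T; D→P.
The unique mutual best reply is (B, Q), giving (12, 9).
Row earns 11 sequentially versus 12 at the Nash outcome: worse off.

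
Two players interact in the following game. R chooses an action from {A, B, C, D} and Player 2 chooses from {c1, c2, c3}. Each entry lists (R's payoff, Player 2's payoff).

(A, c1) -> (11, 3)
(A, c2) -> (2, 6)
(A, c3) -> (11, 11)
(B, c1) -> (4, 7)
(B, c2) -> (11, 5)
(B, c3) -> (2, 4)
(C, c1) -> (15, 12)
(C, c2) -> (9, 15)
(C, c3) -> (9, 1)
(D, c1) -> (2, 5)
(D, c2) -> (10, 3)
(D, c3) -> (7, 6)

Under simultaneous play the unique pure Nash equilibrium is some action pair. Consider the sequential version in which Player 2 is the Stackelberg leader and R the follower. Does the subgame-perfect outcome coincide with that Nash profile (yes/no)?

Work backward from R's decision.
- c1 → R plays C (best of 11, 4, 15, 2); Player 2 gets 12.
- c2 → R plays B (best of 2, 11, 9, 10); Player 2 gets 5.
- c3 → R plays A (best of 11, 2, 9, 7); Player 2 gets 11.
Among 12, 5, 11, the best is 12 at c1. Subgame-perfect outcome: (C, c1) with payoffs (15, 12).
For the simultaneous game, intersect best replies.
R's best replies: c1→C; c2→B; c3→A.
Player 2's best replies: A→c3; B→c1; C→c2; D→c3.
Only (A, c3) has each player best-responding; Nash payoffs (11, 11).
Sequential outcome (C, c1) differs from the Nash profile (A, c3).

no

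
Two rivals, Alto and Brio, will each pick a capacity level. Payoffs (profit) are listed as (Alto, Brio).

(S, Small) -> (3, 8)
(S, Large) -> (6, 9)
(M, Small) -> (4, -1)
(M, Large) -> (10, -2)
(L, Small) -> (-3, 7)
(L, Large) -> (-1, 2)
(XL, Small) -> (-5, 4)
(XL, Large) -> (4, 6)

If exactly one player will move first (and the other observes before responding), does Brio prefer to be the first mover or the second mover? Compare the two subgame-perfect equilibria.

If Alto leads: Brio's best replies are S→Large, M→Small, L→Small, XL→Large; Alto's induced payoffs 6, 4, -3, 4; outcome (S, Large), payoffs (6, 9).
If Brio leads: Alto's best replies are Small→M, Large→M; Brio's induced payoffs -1, -2; outcome (M, Small), payoffs (4, -1).
Brio gets -1 moving first and 9 moving second, so Brio prefers to move second.

second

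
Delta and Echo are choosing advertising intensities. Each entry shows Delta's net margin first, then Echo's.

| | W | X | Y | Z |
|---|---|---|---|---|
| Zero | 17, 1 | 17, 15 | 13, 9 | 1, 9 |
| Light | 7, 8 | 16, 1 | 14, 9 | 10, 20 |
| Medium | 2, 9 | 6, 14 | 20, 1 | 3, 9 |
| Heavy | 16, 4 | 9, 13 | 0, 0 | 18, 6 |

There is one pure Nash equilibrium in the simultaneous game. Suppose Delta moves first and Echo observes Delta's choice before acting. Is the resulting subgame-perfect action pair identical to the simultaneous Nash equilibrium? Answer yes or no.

yes

Backward induction with Delta moving first.
- Zero: BR = X, leader payoff 17.
- Light: BR = Z, leader payoff 10.
- Medium: BR = X, leader payoff 6.
- Heavy: BR = X, leader payoff 9.
Delta's induced payoffs are 17, 10, 6, 9, so Delta commits to Zero. Subgame-perfect outcome: (Zero, X) with payoffs (17, 15).
Now find the simultaneous Nash equilibrium.
Delta's best replies: W→Zero; X→Zero; Y→Medium; Z→Heavy.
Echo's best replies: Zero→X; Light→Z; Medium→X; Heavy→X.
The unique mutual best reply is (Zero, X), giving (17, 15).
Sequential outcome (Zero, X) coincides with the Nash profile (Zero, X).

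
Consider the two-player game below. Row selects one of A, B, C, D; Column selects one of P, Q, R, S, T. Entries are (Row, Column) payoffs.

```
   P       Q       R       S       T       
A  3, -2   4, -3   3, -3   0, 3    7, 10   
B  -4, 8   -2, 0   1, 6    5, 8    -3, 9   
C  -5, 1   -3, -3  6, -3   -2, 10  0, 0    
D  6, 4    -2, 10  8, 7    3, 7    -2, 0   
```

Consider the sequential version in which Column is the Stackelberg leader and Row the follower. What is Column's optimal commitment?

T

Work backward from Row's decision.
- P: BR = D, leader payoff 4.
- Q: BR = A, leader payoff -3.
- R: BR = D, leader payoff 7.
- S: BR = B, leader payoff 8.
- T: BR = A, leader payoff 10.
Among 4, -3, 7, 8, 10, the best is 10 at T. Subgame-perfect outcome: (A, T) with payoffs (7, 10).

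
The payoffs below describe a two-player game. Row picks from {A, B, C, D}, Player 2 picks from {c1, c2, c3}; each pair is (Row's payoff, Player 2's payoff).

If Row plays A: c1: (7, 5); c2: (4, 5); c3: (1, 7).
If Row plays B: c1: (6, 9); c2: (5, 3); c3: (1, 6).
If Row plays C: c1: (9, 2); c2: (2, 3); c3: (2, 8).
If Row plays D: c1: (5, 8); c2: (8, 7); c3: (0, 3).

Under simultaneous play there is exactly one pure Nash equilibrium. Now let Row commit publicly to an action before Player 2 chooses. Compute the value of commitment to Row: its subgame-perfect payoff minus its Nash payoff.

4

Solve by backward induction (Row leads).
- A: BR = c3, leader payoff 1.
- B: BR = c1, leader payoff 6.
- C: BR = c3, leader payoff 2.
- D: BR = c1, leader payoff 5.
Among 1, 6, 2, 5, the best is 6 at B. Subgame-perfect outcome: (B, c1) with payoffs (6, 9).
Now find the simultaneous Nash equilibrium.
Row's best replies: c1→C; c2→D; c3→C.
Player 2's best replies: A→c3; B→c1; C→c3; D→c1.
Only (C, c3) has each player best-responding; Nash payoffs (2, 8).
Row's commitment gain: 6 − 2 = 4.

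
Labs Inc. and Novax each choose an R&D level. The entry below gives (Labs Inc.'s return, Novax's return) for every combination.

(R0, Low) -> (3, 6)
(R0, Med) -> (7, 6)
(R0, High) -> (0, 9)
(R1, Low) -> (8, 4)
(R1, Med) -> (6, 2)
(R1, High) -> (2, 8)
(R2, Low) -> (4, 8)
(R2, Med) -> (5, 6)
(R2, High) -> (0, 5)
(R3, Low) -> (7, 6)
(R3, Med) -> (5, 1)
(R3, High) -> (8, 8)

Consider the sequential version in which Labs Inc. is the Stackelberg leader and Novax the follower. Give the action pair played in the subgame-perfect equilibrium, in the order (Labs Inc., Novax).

Solve by backward induction (Labs Inc. leads).
- R0: Novax compares 6, 6, 9 and picks High; Labs Inc. would get 0.
- R1: Novax compares 4, 2, 8 and picks High; Labs Inc. would get 2.
- R2: Novax compares 8, 6, 5 and picks Low; Labs Inc. would get 4.
- R3: Novax compares 6, 1, 8 and picks High; Labs Inc. would get 8.
Maximizing over 0, 2, 4, 8, Labs Inc. chooses R3. Subgame-perfect outcome: (R3, High) with payoffs (8, 8).

(R3, High)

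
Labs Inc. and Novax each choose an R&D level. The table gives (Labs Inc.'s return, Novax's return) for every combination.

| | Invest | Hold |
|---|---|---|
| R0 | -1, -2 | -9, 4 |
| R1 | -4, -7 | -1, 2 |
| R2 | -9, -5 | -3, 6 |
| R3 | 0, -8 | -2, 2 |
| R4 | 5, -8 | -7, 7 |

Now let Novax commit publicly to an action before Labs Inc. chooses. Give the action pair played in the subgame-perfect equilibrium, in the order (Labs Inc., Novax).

(R1, Hold)

Backward induction with Novax moving first.
- Invest → Labs Inc. plays R4 (best of -1, -4, -9, 0, 5); Novax gets -8.
- Hold → Labs Inc. plays R1 (best of -9, -1, -3, -2, -7); Novax gets 2.
Among -8, 2, the best is 2 at Hold. Subgame-perfect outcome: (R1, Hold) with payoffs (-1, 2).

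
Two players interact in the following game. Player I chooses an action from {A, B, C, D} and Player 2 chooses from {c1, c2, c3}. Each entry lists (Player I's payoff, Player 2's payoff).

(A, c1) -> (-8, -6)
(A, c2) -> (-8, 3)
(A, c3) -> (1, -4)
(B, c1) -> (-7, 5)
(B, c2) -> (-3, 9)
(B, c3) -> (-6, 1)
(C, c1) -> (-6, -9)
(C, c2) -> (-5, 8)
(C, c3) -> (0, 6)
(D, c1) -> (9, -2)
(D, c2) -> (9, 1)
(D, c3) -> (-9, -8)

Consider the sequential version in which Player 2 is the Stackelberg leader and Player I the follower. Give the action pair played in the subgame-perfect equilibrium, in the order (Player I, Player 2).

Solve by backward induction (Player 2 leads).
- c1 → Player I plays D (best of -8, -7, -6, 9); Player 2 gets -2.
- c2 → Player I plays D (best of -8, -3, -5, 9); Player 2 gets 1.
- c3 → Player I plays A (best of 1, -6, 0, -9); Player 2 gets -4.
Player 2's induced payoffs are -2, 1, -4, so Player 2 commits to c2. Subgame-perfect outcome: (D, c2) with payoffs (9, 1).

(D, c2)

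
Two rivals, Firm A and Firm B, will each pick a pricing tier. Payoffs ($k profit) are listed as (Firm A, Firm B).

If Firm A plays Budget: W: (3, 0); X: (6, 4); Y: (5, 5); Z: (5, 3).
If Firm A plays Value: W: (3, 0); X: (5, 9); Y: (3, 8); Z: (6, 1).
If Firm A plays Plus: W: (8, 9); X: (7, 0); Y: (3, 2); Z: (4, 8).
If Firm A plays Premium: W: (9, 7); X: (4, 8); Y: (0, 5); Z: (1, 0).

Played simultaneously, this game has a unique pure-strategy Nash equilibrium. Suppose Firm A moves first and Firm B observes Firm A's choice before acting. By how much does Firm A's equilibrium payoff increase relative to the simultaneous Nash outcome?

3

Solve by backward induction (Firm A leads).
- Budget: Firm B compares 0, 4, 5, 3 and picks Y; Firm A would get 5.
- Value: Firm B compares 0, 9, 8, 1 and picks X; Firm A would get 5.
- Plus: Firm B compares 9, 0, 2, 8 and picks W; Firm A would get 8.
- Premium: Firm B compares 7, 8, 5, 0 and picks X; Firm A would get 4.
Among 5, 5, 8, 4, the best is 8 at Plus. Subgame-perfect outcome: (Plus, W) with payoffs (8, 9).
For the simultaneous game, intersect best replies.
Firm A's best replies: W→Premium; X→Plus; Y→Budget; Z→Value.
Firm B's best replies: Budget→Y; Value→X; Plus→W; Premium→X.
Only (Budget, Y) has each player best-responding; Nash payoffs (5, 5).
Firm A's commitment gain: 8 − 5 = 3.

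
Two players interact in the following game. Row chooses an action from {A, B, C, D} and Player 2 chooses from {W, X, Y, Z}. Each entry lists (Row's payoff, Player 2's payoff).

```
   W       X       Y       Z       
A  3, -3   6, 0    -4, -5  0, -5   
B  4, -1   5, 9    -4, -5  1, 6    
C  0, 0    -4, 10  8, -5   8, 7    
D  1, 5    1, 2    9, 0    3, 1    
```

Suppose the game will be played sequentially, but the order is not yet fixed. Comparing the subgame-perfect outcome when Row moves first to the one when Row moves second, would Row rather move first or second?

If Row leads: Player 2's best replies are A→X, B→X, C→X, D→W; Row's induced payoffs 6, 5, -4, 1; outcome (A, X), payoffs (6, 0).
If Player 2 leads: Row's best replies are W→B, X→A, Y→D, Z→C; Player 2's induced payoffs -1, 0, 0, 7; outcome (C, Z), payoffs (8, 7).
Row gets 6 moving first and 8 moving second, so Row prefers to move second.

second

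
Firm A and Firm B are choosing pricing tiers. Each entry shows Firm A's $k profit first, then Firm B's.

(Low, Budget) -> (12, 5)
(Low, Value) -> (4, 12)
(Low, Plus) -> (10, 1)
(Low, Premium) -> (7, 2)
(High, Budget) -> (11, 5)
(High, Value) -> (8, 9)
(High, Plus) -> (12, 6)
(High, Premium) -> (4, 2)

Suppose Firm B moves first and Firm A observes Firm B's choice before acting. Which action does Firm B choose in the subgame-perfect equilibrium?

Value

Solve by backward induction (Firm B leads).
- Budget: BR = Low, leader payoff 5.
- Value: BR = High, leader payoff 9.
- Plus: BR = High, leader payoff 6.
- Premium: BR = Low, leader payoff 2.
Among 5, 9, 6, 2, the best is 9 at Value. Subgame-perfect outcome: (High, Value) with payoffs (8, 9).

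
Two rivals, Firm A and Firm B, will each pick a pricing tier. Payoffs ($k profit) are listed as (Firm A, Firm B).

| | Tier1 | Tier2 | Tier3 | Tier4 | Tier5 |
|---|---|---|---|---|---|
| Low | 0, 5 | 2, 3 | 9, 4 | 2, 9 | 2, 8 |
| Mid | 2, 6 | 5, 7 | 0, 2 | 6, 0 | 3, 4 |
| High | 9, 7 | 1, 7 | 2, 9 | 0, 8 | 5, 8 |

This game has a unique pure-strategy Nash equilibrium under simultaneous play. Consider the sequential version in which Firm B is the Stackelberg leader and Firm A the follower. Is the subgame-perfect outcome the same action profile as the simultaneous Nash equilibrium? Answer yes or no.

Solve by backward induction (Firm B leads).
- Tier1: Firm A compares 0, 2, 9 and picks High; Firm B would get 7.
- Tier2: Firm A compares 2, 5, 1 and picks Mid; Firm B would get 7.
- Tier3: Firm A compares 9, 0, 2 and picks Low; Firm B would get 4.
- Tier4: Firm A compares 2, 6, 0 and picks Mid; Firm B would get 0.
- Tier5: Firm A compares 2, 3, 5 and picks High; Firm B would get 8.
Firm B's induced payoffs are 7, 7, 4, 0, 8, so Firm B commits to Tier5. Subgame-perfect outcome: (High, Tier5) with payoffs (5, 8).
Under simultaneous play:
Firm A's best replies: Tier1→High; Tier2→Mid; Tier3→Low; Tier4→Mid; Tier5→High.
Firm B's best replies: Low→Tier4; Mid→Tier2; High→Tier3.
Only (Mid, Tier2) has each player best-responding; Nash payoffs (5, 7).
Sequential outcome (High, Tier5) differs from the Nash profile (Mid, Tier2).

no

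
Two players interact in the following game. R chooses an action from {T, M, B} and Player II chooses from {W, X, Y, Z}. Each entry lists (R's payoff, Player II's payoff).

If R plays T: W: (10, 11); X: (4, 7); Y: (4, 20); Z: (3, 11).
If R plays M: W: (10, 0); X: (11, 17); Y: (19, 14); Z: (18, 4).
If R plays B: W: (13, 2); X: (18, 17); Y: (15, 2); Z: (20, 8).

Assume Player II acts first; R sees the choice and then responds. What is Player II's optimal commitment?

Backward induction with Player II moving first.
- W → R plays B (best of 10, 10, 13); Player II gets 2.
- X → R plays B (best of 4, 11, 18); Player II gets 17.
- Y → R plays M (best of 4, 19, 15); Player II gets 14.
- Z → R plays B (best of 3, 18, 20); Player II gets 8.
Among 2, 17, 14, 8, the best is 17 at X. Subgame-perfect outcome: (B, X) with payoffs (18, 17).

X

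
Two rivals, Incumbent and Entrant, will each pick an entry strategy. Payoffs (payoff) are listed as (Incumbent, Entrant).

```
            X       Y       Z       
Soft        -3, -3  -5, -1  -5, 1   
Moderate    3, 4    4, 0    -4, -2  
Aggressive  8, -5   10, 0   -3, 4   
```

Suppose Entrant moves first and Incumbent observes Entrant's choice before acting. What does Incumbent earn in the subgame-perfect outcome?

-3

Backward induction with Entrant moving first.
- X → Incumbent plays Aggressive (best of -3, 3, 8); Entrant gets -5.
- Y → Incumbent plays Aggressive (best of -5, 4, 10); Entrant gets 0.
- Z → Incumbent plays Aggressive (best of -5, -4, -3); Entrant gets 4.
Maximizing over -5, 0, 4, Entrant chooses Z. Subgame-perfect outcome: (Aggressive, Z) with payoffs (-3, 4).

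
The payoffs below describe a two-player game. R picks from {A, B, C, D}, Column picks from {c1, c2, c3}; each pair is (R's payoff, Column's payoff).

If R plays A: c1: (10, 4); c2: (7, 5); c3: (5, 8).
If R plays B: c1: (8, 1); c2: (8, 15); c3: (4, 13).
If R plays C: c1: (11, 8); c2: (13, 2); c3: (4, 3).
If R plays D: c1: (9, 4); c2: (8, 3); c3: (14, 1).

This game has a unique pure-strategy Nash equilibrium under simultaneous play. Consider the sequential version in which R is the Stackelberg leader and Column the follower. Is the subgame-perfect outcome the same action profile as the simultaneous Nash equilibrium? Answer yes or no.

yes

Backward induction with R moving first.
- A: Column compares 4, 5, 8 and picks c3; R would get 5.
- B: Column compares 1, 15, 13 and picks c2; R would get 8.
- C: Column compares 8, 2, 3 and picks c1; R would get 11.
- D: Column compares 4, 3, 1 and picks c1; R would get 9.
R's induced payoffs are 5, 8, 11, 9, so R commits to C. Subgame-perfect outcome: (C, c1) with payoffs (11, 8).
For the simultaneous game, intersect best replies.
R's best replies: c1→C; c2→C; c3→D.
Column's best replies: A→c3; B→c2; C→c1; D→c1.
The unique mutual best reply is (C, c1), giving (11, 8).
Sequential outcome (C, c1) coincides with the Nash profile (C, c1).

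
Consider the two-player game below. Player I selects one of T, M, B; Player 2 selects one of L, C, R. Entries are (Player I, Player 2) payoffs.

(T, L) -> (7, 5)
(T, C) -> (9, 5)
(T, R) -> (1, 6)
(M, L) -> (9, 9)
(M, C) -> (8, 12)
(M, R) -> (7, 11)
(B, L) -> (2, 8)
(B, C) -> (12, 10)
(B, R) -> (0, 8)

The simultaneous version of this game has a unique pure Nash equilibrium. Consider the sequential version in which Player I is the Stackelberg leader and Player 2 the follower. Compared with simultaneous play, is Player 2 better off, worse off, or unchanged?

Solve by backward induction (Player I leads).
- T: BR = R, leader payoff 1.
- M: BR = C, leader payoff 8.
- B: BR = C, leader payoff 12.
Maximizing over 1, 8, 12, Player I chooses B. Subgame-perfect outcome: (B, C) with payoffs (12, 10).
Now find the simultaneous Nash equilibrium.
Player I's best replies: L→M; C→B; R→M.
Player 2's best replies: T→R; M→C; B→C.
Only (B, C) has each player best-responding; Nash payoffs (12, 10).
Player 2 earns 10 sequentially versus 10 at the Nash outcome: unchanged.

unchanged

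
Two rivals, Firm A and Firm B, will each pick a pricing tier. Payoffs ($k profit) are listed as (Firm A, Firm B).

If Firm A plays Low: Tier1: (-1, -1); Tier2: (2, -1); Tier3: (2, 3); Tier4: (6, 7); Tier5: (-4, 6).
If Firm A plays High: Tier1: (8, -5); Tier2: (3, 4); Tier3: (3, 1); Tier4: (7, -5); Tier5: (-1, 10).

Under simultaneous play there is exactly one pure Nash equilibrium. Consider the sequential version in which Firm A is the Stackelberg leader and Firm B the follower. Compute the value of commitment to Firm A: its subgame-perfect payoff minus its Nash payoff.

Work backward from Firm B's decision.
- Low: BR = Tier4, leader payoff 6.
- High: BR = Tier5, leader payoff -1.
Firm A's induced payoffs are 6, -1, so Firm A commits to Low. Subgame-perfect outcome: (Low, Tier4) with payoffs (6, 7).
Under simultaneous play:
Firm A's best replies: Tier1→High; Tier2→High; Tier3→High; Tier4→High; Tier5→High.
Firm B's best replies: Low→Tier4; High→Tier5.
The unique mutual best reply is (High, Tier5), giving (-1, 10).
Firm A's commitment gain: 6 − -1 = 7.

7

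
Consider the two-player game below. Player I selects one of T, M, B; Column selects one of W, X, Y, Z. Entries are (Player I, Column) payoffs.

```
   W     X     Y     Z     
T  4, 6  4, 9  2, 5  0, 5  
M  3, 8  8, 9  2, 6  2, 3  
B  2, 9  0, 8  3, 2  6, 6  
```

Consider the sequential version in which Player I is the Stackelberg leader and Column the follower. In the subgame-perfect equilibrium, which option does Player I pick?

M

Work backward from Column's decision.
- T: Column compares 6, 9, 5, 5 and picks X; Player I would get 4.
- M: Column compares 8, 9, 6, 3 and picks X; Player I would get 8.
- B: Column compares 9, 8, 2, 6 and picks W; Player I would get 2.
Player I's induced payoffs are 4, 8, 2, so Player I commits to M. Subgame-perfect outcome: (M, X) with payoffs (8, 9).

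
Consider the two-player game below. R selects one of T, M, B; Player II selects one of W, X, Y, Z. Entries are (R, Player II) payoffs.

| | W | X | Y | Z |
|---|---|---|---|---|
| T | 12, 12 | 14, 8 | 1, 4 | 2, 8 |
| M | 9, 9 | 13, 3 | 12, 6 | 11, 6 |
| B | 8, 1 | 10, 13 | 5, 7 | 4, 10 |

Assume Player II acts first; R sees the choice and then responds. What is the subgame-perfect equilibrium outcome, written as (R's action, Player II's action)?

R best-responds to each possible Player II move:
- W: BR = T, leader payoff 12.
- X: BR = T, leader payoff 8.
- Y: BR = M, leader payoff 6.
- Z: BR = M, leader payoff 6.
Maximizing over 12, 8, 6, 6, Player II chooses W. Subgame-perfect outcome: (T, W) with payoffs (12, 12).

(T, W)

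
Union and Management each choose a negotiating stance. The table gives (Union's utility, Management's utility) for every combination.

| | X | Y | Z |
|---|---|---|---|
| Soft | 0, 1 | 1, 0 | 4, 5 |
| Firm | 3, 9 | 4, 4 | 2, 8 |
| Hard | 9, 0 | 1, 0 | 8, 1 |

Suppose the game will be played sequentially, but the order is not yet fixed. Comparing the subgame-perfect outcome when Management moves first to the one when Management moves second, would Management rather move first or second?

first

If Union leads: Management's best replies are Soft→Z, Firm→X, Hard→Z; Union's induced payoffs 4, 3, 8; outcome (Hard, Z), payoffs (8, 1).
If Management leads: Union's best replies are X→Hard, Y→Firm, Z→Hard; Management's induced payoffs 0, 4, 1; outcome (Firm, Y), payoffs (4, 4).
Management gets 4 moving first and 1 moving second, so Management prefers to move first.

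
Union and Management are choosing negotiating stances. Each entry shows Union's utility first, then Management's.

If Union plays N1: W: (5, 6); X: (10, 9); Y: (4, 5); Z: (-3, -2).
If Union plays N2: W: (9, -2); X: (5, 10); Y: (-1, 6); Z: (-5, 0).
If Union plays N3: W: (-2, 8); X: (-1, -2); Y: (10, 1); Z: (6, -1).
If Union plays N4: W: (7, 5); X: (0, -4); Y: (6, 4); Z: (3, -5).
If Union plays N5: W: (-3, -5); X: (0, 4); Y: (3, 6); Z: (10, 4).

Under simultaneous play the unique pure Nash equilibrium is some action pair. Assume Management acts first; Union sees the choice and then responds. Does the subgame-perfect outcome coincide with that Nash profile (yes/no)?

Backward induction with Management moving first.
- W → Union plays N2 (best of 5, 9, -2, 7, -3); Management gets -2.
- X → Union plays N1 (best of 10, 5, -1, 0, 0); Management gets 9.
- Y → Union plays N3 (best of 4, -1, 10, 6, 3); Management gets 1.
- Z → Union plays N5 (best of -3, -5, 6, 3, 10); Management gets 4.
Management's induced payoffs are -2, 9, 1, 4, so Management commits to X. Subgame-perfect outcome: (N1, X) with payoffs (10, 9).
For the simultaneous game, intersect best replies.
Union's best replies: W→N2; X→N1; Y→N3; Z→N5.
Management's best replies: N1→X; N2→X; N3→W; N4→W; N5→Y.
Only (N1, X) has each player best-responding; Nash payoffs (10, 9).
Sequential outcome (N1, X) coincides with the Nash profile (N1, X).

yes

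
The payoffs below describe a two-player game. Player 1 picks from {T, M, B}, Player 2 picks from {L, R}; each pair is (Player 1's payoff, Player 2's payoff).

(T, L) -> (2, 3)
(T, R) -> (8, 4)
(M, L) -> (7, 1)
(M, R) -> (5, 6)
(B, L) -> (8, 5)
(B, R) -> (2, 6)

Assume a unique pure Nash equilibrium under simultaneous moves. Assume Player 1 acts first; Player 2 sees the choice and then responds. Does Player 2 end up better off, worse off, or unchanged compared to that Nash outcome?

unchanged

Solve by backward induction (Player 1 leads).
- T → Player 2 plays R (best of 3, 4); Player 1 gets 8.
- M → Player 2 plays R (best of 1, 6); Player 1 gets 5.
- B → Player 2 plays R (best of 5, 6); Player 1 gets 2.
Maximizing over 8, 5, 2, Player 1 chooses T. Subgame-perfect outcome: (T, R) with payoffs (8, 4).
Now find the simultaneous Nash equilibrium.
Player 1's best replies: L→B; R→T.
Player 2's best replies: T→R; M→R; B→R.
The unique mutual best reply is (T, R), giving (8, 4).
Player 2 earns 4 sequentially versus 4 at the Nash outcome: unchanged.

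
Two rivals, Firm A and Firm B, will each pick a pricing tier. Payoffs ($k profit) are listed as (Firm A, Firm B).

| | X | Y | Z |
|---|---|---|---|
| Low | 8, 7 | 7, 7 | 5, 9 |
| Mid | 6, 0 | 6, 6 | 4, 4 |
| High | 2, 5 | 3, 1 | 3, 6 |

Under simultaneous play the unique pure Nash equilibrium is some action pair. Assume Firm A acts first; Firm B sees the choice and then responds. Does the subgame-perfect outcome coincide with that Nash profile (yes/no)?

Backward induction with Firm A moving first.
- Low → Firm B plays Z (best of 7, 7, 9); Firm A gets 5.
- Mid → Firm B plays Y (best of 0, 6, 4); Firm A gets 6.
- High → Firm B plays Z (best of 5, 1, 6); Firm A gets 3.
Maximizing over 5, 6, 3, Firm A chooses Mid. Subgame-perfect outcome: (Mid, Y) with payoffs (6, 6).
For the simultaneous game, intersect best replies.
Firm A's best replies: X→Low; Y→Low; Z→Low.
Firm B's best replies: Low→Z; Mid→Y; High→Z.
Only (Low, Z) has each player best-responding; Nash payoffs (5, 9).
Sequential outcome (Mid, Y) differs from the Nash profile (Low, Z).

no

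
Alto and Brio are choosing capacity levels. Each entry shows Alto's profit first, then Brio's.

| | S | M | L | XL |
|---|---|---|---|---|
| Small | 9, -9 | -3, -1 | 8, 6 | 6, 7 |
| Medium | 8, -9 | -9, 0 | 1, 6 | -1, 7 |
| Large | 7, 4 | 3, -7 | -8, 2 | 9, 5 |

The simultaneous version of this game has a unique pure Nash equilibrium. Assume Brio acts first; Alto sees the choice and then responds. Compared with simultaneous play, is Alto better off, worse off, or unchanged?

Alto best-responds to each possible Brio move:
- S: BR = Small, leader payoff -9.
- M: BR = Large, leader payoff -7.
- L: BR = Small, leader payoff 6.
- XL: BR = Large, leader payoff 5.
Among -9, -7, 6, 5, the best is 6 at L. Subgame-perfect outcome: (Small, L) with payoffs (8, 6).
Now find the simultaneous Nash equilibrium.
Alto's best replies: S→Small; M→Large; L→Small; XL→Large.
Brio's best replies: Small→XL; Medium→XL; Large→XL.
The unique mutual best reply is (Large, XL), giving (9, 5).
Alto earns 8 sequentially versus 9 at the Nash outcome: worse off.

worse off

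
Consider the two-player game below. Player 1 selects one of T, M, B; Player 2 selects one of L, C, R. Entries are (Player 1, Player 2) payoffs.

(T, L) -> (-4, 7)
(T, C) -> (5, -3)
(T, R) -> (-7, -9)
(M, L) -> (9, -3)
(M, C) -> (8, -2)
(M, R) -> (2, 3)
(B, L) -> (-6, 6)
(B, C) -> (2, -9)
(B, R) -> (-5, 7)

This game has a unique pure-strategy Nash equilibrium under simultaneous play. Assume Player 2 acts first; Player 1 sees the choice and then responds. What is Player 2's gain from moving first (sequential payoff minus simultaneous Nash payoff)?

Backward induction with Player 2 moving first.
- L: BR = M, leader payoff -3.
- C: BR = M, leader payoff -2.
- R: BR = M, leader payoff 3.
Maximizing over -3, -2, 3, Player 2 chooses R. Subgame-perfect outcome: (M, R) with payoffs (2, 3).
Under simultaneous play:
Player 1's best replies: L→M; C→M; R→M.
Player 2's best replies: T→L; M→R; B→R.
The unique mutual best reply is (M, R), giving (2, 3).
Player 2's commitment gain: 3 − 3 = 0.

0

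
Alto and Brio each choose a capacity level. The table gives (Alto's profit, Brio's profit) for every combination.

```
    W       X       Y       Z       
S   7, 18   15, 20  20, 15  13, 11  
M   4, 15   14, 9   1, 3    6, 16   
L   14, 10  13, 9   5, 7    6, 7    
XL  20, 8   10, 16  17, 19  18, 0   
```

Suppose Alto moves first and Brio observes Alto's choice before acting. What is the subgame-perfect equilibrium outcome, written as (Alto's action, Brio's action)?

(XL, Y)

Work backward from Brio's decision.
- S → Brio plays X (best of 18, 20, 15, 11); Alto gets 15.
- M → Brio plays Z (best of 15, 9, 3, 16); Alto gets 6.
- L → Brio plays W (best of 10, 9, 7, 7); Alto gets 14.
- XL → Brio plays Y (best of 8, 16, 19, 0); Alto gets 17.
Maximizing over 15, 6, 14, 17, Alto chooses XL. Subgame-perfect outcome: (XL, Y) with payoffs (17, 19).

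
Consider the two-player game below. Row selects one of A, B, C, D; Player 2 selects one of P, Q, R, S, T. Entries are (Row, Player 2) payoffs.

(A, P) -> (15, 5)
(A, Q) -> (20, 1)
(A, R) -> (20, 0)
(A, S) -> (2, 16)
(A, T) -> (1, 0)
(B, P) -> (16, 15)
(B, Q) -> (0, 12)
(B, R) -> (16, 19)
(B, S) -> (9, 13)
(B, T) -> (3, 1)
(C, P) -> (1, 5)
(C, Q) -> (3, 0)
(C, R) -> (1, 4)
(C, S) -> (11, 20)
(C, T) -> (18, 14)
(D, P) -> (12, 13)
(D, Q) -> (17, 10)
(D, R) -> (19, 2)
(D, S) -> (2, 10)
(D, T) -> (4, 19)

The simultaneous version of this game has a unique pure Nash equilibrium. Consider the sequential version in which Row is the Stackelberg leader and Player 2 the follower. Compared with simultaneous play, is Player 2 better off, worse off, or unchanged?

Backward induction with Row moving first.
- A → Player 2 plays S (best of 5, 1, 0, 16, 0); Row gets 2.
- B → Player 2 plays R (best of 15, 12, 19, 13, 1); Row gets 16.
- C → Player 2 plays S (best of 5, 0, 4, 20, 14); Row gets 11.
- D → Player 2 plays T (best of 13, 10, 2, 10, 19); Row gets 4.
Among 2, 16, 11, 4, the best is 16 at B. Subgame-perfect outcome: (B, R) with payoffs (16, 19).
Now find the simultaneous Nash equilibrium.
Row's best replies: P→B; Q→A; R→A; S→C; T→C.
Player 2's best replies: A→S; B→R; C→S; D→T.
The unique mutual best reply is (C, S), giving (11, 20).
Player 2 earns 19 sequentially versus 20 at the Nash outcome: worse off.

worse off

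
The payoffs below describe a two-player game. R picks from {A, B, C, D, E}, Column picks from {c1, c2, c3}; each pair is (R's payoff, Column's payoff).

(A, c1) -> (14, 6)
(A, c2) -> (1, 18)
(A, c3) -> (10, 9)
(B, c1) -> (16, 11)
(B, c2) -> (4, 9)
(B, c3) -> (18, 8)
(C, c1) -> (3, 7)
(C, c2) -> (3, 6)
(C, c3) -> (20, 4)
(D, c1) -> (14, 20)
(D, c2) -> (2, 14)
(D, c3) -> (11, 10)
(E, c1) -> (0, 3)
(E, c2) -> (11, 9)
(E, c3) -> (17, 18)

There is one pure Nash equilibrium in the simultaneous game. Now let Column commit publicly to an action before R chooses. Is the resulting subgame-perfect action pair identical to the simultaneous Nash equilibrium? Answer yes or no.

Solve by backward induction (Column leads).
- c1 → R plays B (best of 14, 16, 3, 14, 0); Column gets 11.
- c2 → R plays E (best of 1, 4, 3, 2, 11); Column gets 9.
- c3 → R plays C (best of 10, 18, 20, 11, 17); Column gets 4.
Column's induced payoffs are 11, 9, 4, so Column commits to c1. Subgame-perfect outcome: (B, c1) with payoffs (16, 11).
For the simultaneous game, intersect best replies.
R's best replies: c1→B; c2→E; c3→C.
Column's best replies: A→c2; B→c1; C→c1; D→c1; E→c3.
The unique mutual best reply is (B, c1), giving (16, 11).
Sequential outcome (B, c1) coincides with the Nash profile (B, c1).

yes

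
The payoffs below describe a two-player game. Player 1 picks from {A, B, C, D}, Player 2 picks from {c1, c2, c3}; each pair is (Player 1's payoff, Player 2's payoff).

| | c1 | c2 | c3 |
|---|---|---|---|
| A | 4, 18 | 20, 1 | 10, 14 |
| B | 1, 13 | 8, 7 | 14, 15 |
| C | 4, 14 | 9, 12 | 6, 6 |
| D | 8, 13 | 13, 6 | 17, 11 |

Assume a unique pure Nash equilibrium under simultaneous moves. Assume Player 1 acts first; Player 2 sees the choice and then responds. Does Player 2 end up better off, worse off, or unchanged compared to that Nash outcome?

Work backward from Player 2's decision.
- A: Player 2 compares 18, 1, 14 and picks c1; Player 1 would get 4.
- B: Player 2 compares 13, 7, 15 and picks c3; Player 1 would get 14.
- C: Player 2 compares 14, 12, 6 and picks c1; Player 1 would get 4.
- D: Player 2 compares 13, 6, 11 and picks c1; Player 1 would get 8.
Among 4, 14, 4, 8, the best is 14 at B. Subgame-perfect outcome: (B, c3) with payoffs (14, 15).
For the simultaneous game, intersect best replies.
Player 1's best replies: c1→D; c2→A; c3→D.
Player 2's best replies: A→c1; B→c3; C→c1; D→c1.
The unique mutual best reply is (D, c1), giving (8, 13).
Player 2 earns 15 sequentially versus 13 at the Nash outcome: better off.

better off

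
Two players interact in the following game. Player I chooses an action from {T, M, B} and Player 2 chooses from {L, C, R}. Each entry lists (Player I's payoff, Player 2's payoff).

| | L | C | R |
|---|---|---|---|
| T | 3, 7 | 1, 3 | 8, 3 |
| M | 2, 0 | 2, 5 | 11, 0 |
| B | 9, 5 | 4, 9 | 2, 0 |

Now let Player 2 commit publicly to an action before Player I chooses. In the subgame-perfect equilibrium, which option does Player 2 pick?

C

Solve by backward induction (Player 2 leads).
- L: Player I compares 3, 2, 9 and picks B; Player 2 would get 5.
- C: Player I compares 1, 2, 4 and picks B; Player 2 would get 9.
- R: Player I compares 8, 11, 2 and picks M; Player 2 would get 0.
Among 5, 9, 0, the best is 9 at C. Subgame-perfect outcome: (B, C) with payoffs (4, 9).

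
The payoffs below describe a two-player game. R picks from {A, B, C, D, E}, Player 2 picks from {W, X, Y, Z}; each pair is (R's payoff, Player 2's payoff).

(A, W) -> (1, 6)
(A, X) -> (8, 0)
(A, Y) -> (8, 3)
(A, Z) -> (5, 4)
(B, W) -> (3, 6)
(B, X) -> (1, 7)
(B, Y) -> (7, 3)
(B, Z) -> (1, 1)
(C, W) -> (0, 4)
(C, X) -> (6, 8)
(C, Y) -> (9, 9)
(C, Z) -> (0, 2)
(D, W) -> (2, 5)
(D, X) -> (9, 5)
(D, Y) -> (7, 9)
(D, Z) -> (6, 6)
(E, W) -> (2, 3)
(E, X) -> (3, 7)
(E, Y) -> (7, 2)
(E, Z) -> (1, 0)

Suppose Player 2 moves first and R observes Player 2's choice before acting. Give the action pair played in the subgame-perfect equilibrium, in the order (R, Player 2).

(C, Y)

R best-responds to each possible Player 2 move:
- W: R compares 1, 3, 0, 2, 2 and picks B; Player 2 would get 6.
- X: R compares 8, 1, 6, 9, 3 and picks D; Player 2 would get 5.
- Y: R compares 8, 7, 9, 7, 7 and picks C; Player 2 would get 9.
- Z: R compares 5, 1, 0, 6, 1 and picks D; Player 2 would get 6.
Player 2's induced payoffs are 6, 5, 9, 6, so Player 2 commits to Y. Subgame-perfect outcome: (C, Y) with payoffs (9, 9).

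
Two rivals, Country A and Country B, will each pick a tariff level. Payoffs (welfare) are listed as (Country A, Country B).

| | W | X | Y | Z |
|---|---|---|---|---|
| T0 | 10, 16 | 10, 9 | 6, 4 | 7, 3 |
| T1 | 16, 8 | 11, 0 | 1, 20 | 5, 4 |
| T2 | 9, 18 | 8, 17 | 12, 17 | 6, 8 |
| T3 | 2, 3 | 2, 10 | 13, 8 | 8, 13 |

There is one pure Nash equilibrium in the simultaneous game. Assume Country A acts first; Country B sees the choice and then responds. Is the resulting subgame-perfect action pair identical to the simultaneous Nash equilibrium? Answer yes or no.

Country B best-responds to each possible Country A move:
- T0: Country B compares 16, 9, 4, 3 and picks W; Country A would get 10.
- T1: Country B compares 8, 0, 20, 4 and picks Y; Country A would get 1.
- T2: Country B compares 18, 17, 17, 8 and picks W; Country A would get 9.
- T3: Country B compares 3, 10, 8, 13 and picks Z; Country A would get 8.
Maximizing over 10, 1, 9, 8, Country A chooses T0. Subgame-perfect outcome: (T0, W) with payoffs (10, 16).
Under simultaneous play:
Country A's best replies: W→T1; X→T1; Y→T3; Z→T3.
Country B's best replies: T0→W; T1→Y; T2→W; T3→Z.
Only (T3, Z) has each player best-responding; Nash payoffs (8, 13).
Sequential outcome (T0, W) differs from the Nash profile (T3, Z).

no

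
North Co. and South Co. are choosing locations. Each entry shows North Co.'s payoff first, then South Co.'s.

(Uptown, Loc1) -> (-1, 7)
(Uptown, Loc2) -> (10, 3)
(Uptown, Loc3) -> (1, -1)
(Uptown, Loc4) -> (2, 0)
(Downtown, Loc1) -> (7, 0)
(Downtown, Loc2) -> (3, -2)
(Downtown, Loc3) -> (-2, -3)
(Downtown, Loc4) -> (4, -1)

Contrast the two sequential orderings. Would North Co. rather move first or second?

second

If North Co. leads: South Co.'s best replies are Uptown→Loc1, Downtown→Loc1; North Co.'s induced payoffs -1, 7; outcome (Downtown, Loc1), payoffs (7, 0).
If South Co. leads: North Co.'s best replies are Loc1→Downtown, Loc2→Uptown, Loc3→Uptown, Loc4→Downtown; South Co.'s induced payoffs 0, 3, -1, -1; outcome (Uptown, Loc2), payoffs (10, 3).
North Co. gets 7 moving first and 10 moving second, so North Co. prefers to move second.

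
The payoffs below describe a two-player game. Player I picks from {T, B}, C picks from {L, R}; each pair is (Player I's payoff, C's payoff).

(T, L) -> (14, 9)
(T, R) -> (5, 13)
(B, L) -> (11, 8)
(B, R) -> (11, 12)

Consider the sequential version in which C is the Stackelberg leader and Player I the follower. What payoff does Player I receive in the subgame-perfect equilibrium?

Backward induction with C moving first.
- L → Player I plays T (best of 14, 11); C gets 9.
- R → Player I plays B (best of 5, 11); C gets 12.
Among 9, 12, the best is 12 at R. Subgame-perfect outcome: (B, R) with payoffs (11, 12).

11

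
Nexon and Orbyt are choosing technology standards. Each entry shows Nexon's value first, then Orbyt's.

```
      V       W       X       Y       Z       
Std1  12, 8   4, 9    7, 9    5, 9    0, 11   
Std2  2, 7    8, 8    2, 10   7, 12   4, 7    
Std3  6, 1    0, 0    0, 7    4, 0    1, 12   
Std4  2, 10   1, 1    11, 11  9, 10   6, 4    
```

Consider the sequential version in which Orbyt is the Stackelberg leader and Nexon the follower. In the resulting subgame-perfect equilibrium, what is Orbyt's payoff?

Work backward from Nexon's decision.
- V → Nexon plays Std1 (best of 12, 2, 6, 2); Orbyt gets 8.
- W → Nexon plays Std2 (best of 4, 8, 0, 1); Orbyt gets 8.
- X → Nexon plays Std4 (best of 7, 2, 0, 11); Orbyt gets 11.
- Y → Nexon plays Std4 (best of 5, 7, 4, 9); Orbyt gets 10.
- Z → Nexon plays Std4 (best of 0, 4, 1, 6); Orbyt gets 4.
Orbyt's induced payoffs are 8, 8, 11, 10, 4, so Orbyt commits to X. Subgame-perfect outcome: (Std4, X) with payoffs (11, 11).

11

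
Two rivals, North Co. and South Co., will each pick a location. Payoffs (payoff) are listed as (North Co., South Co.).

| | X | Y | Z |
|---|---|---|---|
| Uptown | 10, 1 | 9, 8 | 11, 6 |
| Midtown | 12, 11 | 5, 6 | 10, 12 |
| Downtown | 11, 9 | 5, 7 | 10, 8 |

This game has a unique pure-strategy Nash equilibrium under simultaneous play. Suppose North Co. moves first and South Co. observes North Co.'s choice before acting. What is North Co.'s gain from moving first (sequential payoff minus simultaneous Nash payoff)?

2

Backward induction with North Co. moving first.
- Uptown: BR = Y, leader payoff 9.
- Midtown: BR = Z, leader payoff 10.
- Downtown: BR = X, leader payoff 11.
Among 9, 10, 11, the best is 11 at Downtown. Subgame-perfect outcome: (Downtown, X) with payoffs (11, 9).
Under simultaneous play:
North Co.'s best replies: X→Midtown; Y→Uptown; Z→Uptown.
South Co.'s best replies: Uptown→Y; Midtown→Z; Downtown→X.
Only (Uptown, Y) has each player best-responding; Nash payoffs (9, 8).
North Co.'s commitment gain: 11 − 9 = 2.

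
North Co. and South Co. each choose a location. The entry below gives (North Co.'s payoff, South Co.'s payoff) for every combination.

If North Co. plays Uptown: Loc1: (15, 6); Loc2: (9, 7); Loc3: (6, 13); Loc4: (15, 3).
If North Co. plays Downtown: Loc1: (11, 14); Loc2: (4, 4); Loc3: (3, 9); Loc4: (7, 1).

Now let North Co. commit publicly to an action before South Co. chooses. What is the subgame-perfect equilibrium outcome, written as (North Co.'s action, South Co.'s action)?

Work backward from South Co.'s decision.
- Uptown: South Co. compares 6, 7, 13, 3 and picks Loc3; North Co. would get 6.
- Downtown: South Co. compares 14, 4, 9, 1 and picks Loc1; North Co. would get 11.
North Co.'s induced payoffs are 6, 11, so North Co. commits to Downtown. Subgame-perfect outcome: (Downtown, Loc1) with payoffs (11, 14).

(Downtown, Loc1)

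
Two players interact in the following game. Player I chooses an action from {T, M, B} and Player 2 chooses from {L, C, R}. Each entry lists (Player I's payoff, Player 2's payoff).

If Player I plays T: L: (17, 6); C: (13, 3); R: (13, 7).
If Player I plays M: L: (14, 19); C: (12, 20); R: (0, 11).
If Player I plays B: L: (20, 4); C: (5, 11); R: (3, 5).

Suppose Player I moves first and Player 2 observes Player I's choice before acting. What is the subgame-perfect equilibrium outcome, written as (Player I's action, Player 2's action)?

(T, R)

Player 2 best-responds to each possible Player I move:
- T → Player 2 plays R (best of 6, 3, 7); Player I gets 13.
- M → Player 2 plays C (best of 19, 20, 11); Player I gets 12.
- B → Player 2 plays C (best of 4, 11, 5); Player I gets 5.
Player I's induced payoffs are 13, 12, 5, so Player I commits to T. Subgame-perfect outcome: (T, R) with payoffs (13, 7).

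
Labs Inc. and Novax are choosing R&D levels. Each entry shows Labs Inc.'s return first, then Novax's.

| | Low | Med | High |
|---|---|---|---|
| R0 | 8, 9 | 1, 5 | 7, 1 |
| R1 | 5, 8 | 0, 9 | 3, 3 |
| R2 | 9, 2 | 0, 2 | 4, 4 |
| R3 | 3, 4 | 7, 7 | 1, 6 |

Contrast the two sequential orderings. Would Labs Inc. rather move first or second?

If Labs Inc. leads: Novax's best replies are R0→Low, R1→Med, R2→High, R3→Med; Labs Inc.'s induced payoffs 8, 0, 4, 7; outcome (R0, Low), payoffs (8, 9).
If Novax leads: Labs Inc.'s best replies are Low→R2, Med→R3, High→R0; Novax's induced payoffs 2, 7, 1; outcome (R3, Med), payoffs (7, 7).
Labs Inc. gets 8 moving first and 7 moving second, so Labs Inc. prefers to move first.

first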